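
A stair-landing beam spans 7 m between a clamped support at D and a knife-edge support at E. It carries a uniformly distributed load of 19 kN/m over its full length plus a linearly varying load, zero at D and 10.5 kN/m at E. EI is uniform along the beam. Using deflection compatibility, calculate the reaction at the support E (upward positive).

R_E = 70.09 kN

Remove the prop at E; the released (primary) structure is a cantilever built in at D.
Free-end deflection of the primary structure under the applied loading (downward +):
  UDL 19: wL⁴/(8EI) = 5702/EI
  triangular load, peak 10.5 at the free end: 11w₀L⁴/(120EI) = 2311/EI
  δ_0 = 8013/EI
Tip deflection under a unit load at E: L³/(3EI) = 114.3/EI.
The prop prevents deflection at E: R_E = δ_0/δ_{EE} = 8013/114.3 = 70.09 kN.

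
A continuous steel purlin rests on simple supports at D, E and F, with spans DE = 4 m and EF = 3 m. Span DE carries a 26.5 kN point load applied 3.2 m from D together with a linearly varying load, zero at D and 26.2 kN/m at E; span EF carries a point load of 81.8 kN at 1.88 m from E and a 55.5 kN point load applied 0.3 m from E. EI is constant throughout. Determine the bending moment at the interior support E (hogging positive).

M_E = 47.69 kN·m

Release continuity at E by inserting a hinge; the redundant is the internal moment M_E. The primary structure is two simply-supported spans DE and EF.
End slopes at the hinge E, treating each span as simply supported:
  span DE: point load 26.5 at a = 3.2: Pab(L + a)/(6LEI) = 20.35/EI
  span DE: triangular load, peak 26.2: w₀L³/(45EI) = 37.26/EI
  span EF: point load 81.8 at a = 1.88: Pab(L + b)/(6LEI) = 39.42/EI
  span EF: point load 55.5 at a = 0.3: Pab(L + b)/(6LEI) = 14.24/EI
  relative rotation θ_0 = (57.61 + 53.66)/EI = 111.3/EI
A unit hogging moment at E produces rotation L₁/(3EI) + L₂/(3EI) = 2.333/EI.
Slope continuity at E: θ_0 = M_E·2.333/EI, so M_E = 111.3/2.333 = 47.69 kN·m (hogging).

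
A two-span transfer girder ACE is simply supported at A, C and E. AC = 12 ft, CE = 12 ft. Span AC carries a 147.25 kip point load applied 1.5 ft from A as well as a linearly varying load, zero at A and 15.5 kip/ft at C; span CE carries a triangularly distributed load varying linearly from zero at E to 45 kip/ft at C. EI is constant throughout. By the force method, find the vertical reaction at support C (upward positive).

Take M_C as the redundant. Released structure: two simple spans AC and CE with a hinge at C.
Discontinuity in slope at C on the released structure — sum the simple-span end rotations:
  span AC: point load 147.25 at a = 1.5: Pab(L + a)/(6LEI) = 434.8/EI
  span AC: triangular load, peak 15.5: w₀L³/(45EI) = 595.2/EI
  span CE: triangular load, peak 45: w₀L³/(45EI) = 1728/EI
  relative rotation θ_0 = (1030 + 1728)/EI = 2758/EI
A unit hogging moment at C produces rotation L₁/(3EI) + L₂/(3EI) = 8/EI.
Slope continuity at C: θ_0 = M_C·8/EI, so M_C = 2758/8 = 344.8 kip·ft (hogging).
Span AC, ΣM about A with M_C applied at C: R_C^{AC}·12 = 964.9 + 344.8, so R_C^{AC} = 109.1 kip and R_A = 240.2 − 109.1 = 131.1 kip.
Span CE, ΣM about E: R_C^{CE}·12 = 2160 + 344.8, so R_C^{CE} = 208.7 kip and R_E = 270 − 208.7 = 61.27 kip.
R_C = 109.1 + 208.7 = 317.9 kip.

R_C = 317.9 kip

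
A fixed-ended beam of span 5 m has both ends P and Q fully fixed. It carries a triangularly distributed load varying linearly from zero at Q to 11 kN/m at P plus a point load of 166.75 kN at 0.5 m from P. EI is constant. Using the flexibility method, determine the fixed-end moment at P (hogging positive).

M_P = 81.28 kN·m

Take the two fixed-end moments M_P, M_Q as redundants; the released structure is the simple span PQ.
End rotations of the released simple span under the applied load (×1/EI):
  at P: triangular load, peak 11: w₀L³/(45EI) = 30.56/EI
  at Q: triangular load, peak 11: 7w₀L³/(360EI) = 26.74/EI
  at P: point load 166.75 at a = 0.5: Pab(L + b)/(6LEI) = 118.8/EI
  at Q: point load 166.75 at a = 0.5: Pab(L + a)/(6LEI) = 68.78/EI
  θ_P0 = 149.4/EI,  θ_Q0 = 95.52/EI
Flexibility coefficients: a unit moment at one end gives L/(3EI) there and L/(6EI) at the far end, so f₁₁ = f₂₂ = 1.667/EI and f₁₂ = f₂₁ = 0.8333/EI.
Compatibility — zero rotation at each built-in end:
  1.667 M_P + 0.8333 M_Q = 149.4
  0.8333 M_P + 1.667 M_Q = 95.52
Solving the pair gives M_P = 81.28 kN·m and M_Q = 16.67 kN·m (hogging).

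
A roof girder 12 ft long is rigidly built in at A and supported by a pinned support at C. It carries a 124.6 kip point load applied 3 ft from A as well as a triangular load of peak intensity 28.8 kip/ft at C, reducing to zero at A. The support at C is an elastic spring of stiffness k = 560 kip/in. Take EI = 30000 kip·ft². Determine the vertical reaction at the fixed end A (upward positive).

R_A = 192.5 kip

Choose R_C as the redundant. The primary structure is the cantilever fixed at A.
Deflection at C on the released cantilever, summing each load's contribution:
  point load 124.6 at a = 3: Pa²(3L − a)/(6EI) = 6168/EI
  triangular load, peak 28.8 at the free end: 11w₀L⁴/(120EI) = 54743/EI
  δ_0 = 60911/EI
Flexibility coefficient — unit upward force at C: δ_{CC} = L³/(3EI) = 576/EI.
With EI = 30000 kip·ft²: δ_0 = 2.0304 ft and δ_{CC} = 0.0192 ft/kip.
Compatibility — the spring shortens by R_C/k under the reaction it provides: δ_0 − R_C·δ_{CC} = R_C/k. With 1/k = 1/(560×12) ft/kip = 0.000149 ft/kip, R_C = δ_0 / (δ_{CC} + 1/k) = 2.0304 / (0.0192 + 0.000149) = 104.9 kip.
Vertical equilibrium: R_A = ΣP − R_C = 297.4 − 104.9 = 192.5 kip.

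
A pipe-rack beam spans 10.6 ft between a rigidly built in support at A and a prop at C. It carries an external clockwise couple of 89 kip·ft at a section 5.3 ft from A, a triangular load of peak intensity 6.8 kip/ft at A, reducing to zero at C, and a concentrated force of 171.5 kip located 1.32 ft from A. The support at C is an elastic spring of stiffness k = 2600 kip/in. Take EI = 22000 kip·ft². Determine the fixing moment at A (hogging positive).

M_A = 226 kip·ft

Release the roller at C. Primary structure: cantilever fixed at A.
Downward deflection at the released point C due to the loads:
  clockwise couple 89 at a = 5.3: M₀a(2L − a)/(2EI) = 3750/EI
  triangular load, peak 6.8 at the fixed end: w₀L⁴/(30EI) = 2862/EI
  point load 171.5 at a = 1.32: Pa²(3L − a)/(6EI) = 1518/EI
  δ_0 = 8130/EI
Flexibility coefficient — unit upward force at C: δ_{CC} = L³/(3EI) = 397/EI.
With EI = 22000 kip·ft²: δ_0 = 0.36953 ft and δ_{CC} = 0.018046 ft/kip.
Compatibility — the spring shortens by R_C/k under the reaction it provides: δ_0 − R_C·δ_{CC} = R_C/k. With 1/k = 1/(2600×12) ft/kip = 0.000032 ft/kip, R_C = δ_0 / (δ_{CC} + 1/k) = 0.36953 / (0.018046 + 0.000032) = 20.44 kip.
Moment equilibrium about A: M_A = Σ(load moments about A) − R_C·L = 442.7 − 20.44×10.6 = 226 kip·ft.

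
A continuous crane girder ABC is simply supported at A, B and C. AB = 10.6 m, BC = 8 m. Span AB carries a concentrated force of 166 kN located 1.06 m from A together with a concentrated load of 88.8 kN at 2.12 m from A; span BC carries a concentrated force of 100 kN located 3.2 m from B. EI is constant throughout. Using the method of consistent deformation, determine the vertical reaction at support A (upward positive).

R_A = 204.7 kN

Insert a hinge at B; M_B is the redundant, and each span becomes simply supported.
Rotations at B on the released spans (each span's end-slope, ×1/EI):
  span AB: point load 166 at a = 1.06: Pab(L + a)/(6LEI) = 307.8/EI
  span AB: point load 88.8 at a = 2.12: Pab(L + a)/(6LEI) = 319.3/EI
  span BC: point load 100 at a = 3.2: Pab(L + b)/(6LEI) = 409.6/EI
  relative rotation θ_0 = (627 + 409.6)/EI = 1037/EI
A unit hogging moment at B produces rotation L₁/(3EI) + L₂/(3EI) = 6.2/EI.
Slope continuity at B: θ_0 = M_B·6.2/EI, so M_B = 1037/6.2 = 167.2 kN·m (hogging).
Span AB, ΣM about A with M_B applied at B: R_B^{AB}·10.6 = 364.2 + 167.2, so R_B^{AB} = 50.13 kN and R_A = 254.8 − 50.13 = 204.7 kN.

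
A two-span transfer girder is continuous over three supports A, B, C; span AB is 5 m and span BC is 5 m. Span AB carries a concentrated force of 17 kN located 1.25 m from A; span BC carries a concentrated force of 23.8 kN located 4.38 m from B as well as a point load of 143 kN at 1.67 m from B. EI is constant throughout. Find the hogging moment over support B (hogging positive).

Insert a hinge at B; M_B is the redundant, and each span becomes simply supported.
Discontinuity in slope at B on the released structure — sum the simple-span end rotations:
  span AB: point load 17 at a = 1.25: Pab(L + a)/(6LEI) = 16.6/EI
  span BC: point load 23.8 at a = 4.38: Pab(L + b)/(6LEI) = 12.11/EI
  span BC: point load 143 at a = 1.67: Pab(L + b)/(6LEI) = 220.8/EI
  relative rotation θ_0 = (16.6 + 232.9)/EI = 249.5/EI
A unit hogging moment at B produces rotation L₁/(3EI) + L₂/(3EI) = 3.333/EI.
Compatibility: M_B·(L₁+L₂)/(3EI) = θ_0, giving M_B = 74.86 kN·m (hogging).

M_B = 74.86 kN·m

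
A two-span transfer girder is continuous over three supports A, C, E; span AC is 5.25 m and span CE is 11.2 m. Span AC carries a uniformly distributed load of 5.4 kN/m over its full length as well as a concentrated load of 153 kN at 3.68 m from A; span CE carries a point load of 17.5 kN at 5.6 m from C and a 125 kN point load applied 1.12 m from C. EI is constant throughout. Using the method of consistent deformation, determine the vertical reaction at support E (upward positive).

R_E = 7.129 kN

Take M_C as the redundant. Released structure: two simple spans AC and CE with a hinge at C.
Rotations at C on the released spans (each span's end-slope, ×1/EI):
  span AC: UDL 5.4: wL³/(24EI) = 32.56/EI
  span AC: point load 153 at a = 3.68: Pab(L + a)/(6LEI) = 250.6/EI
  span CE: point load 17.5 at a = 5.6: Pab(L + b)/(6LEI) = 137.2/EI
  span CE: point load 125 at a = 1.12: Pab(L + b)/(6LEI) = 446.9/EI
  relative rotation θ_0 = (283.2 + 584.1)/EI = 867.2/EI
A unit hogging moment at C produces rotation L₁/(3EI) + L₂/(3EI) = 5.483/EI.
Compatibility: M_C·(L₁+L₂)/(3EI) = θ_0, giving M_C = 158.2 kN·m (hogging).
Span CE, ΣM about E: R_C^{CE}·11.2 = 1358 + 158.2, so R_C^{CE} = 135.4 kN and R_E = 142.5 − 135.4 = 7.129 kN.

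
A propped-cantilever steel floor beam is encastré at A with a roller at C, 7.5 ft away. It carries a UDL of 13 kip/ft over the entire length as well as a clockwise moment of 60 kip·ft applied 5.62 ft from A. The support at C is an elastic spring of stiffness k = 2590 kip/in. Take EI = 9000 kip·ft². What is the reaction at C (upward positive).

R_C = 47.71 kip

Take the reaction at C as the redundant and release it; the primary structure is a cantilever fixed at A.
Primary-structure tip deflection at C by superposition:
  UDL 13: wL⁴/(8EI) = 5142/EI
  clockwise couple 60 at a = 5.62: M₀a(2L − a)/(2EI) = 1581/EI
  δ_0 = 6723/EI
Flexibility coefficient — unit upward force at C: δ_{CC} = L³/(3EI) = 140.6/EI.
With EI = 9000 kip·ft²: δ_0 = 0.74701 ft and δ_{CC} = 0.015625 ft/kip.
Compatibility — the spring shortens by R_C/k under the reaction it provides: δ_0 − R_C·δ_{CC} = R_C/k. With 1/k = 1/(2590×12) ft/kip = 0.000032 ft/kip, R_C = δ_0 / (δ_{CC} + 1/k) = 0.74701 / (0.015625 + 0.000032) = 47.71 kip.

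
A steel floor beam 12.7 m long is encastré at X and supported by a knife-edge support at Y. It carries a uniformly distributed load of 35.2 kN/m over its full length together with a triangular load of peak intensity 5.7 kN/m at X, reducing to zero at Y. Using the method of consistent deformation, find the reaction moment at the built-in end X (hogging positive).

M_X = 771 kN·m

Take the reaction at Y as the redundant and release it; the primary structure is a cantilever fixed at X.
Deflection at Y on the released cantilever, summing each load's contribution:
  UDL 35.2: wL⁴/(8EI) = 114464/EI
  triangular load, peak 5.7 at the fixed end: w₀L⁴/(30EI) = 4943/EI
  δ_0 = 119406/EI
Flexibility coefficient — unit upward force at Y: δ_{YY} = L³/(3EI) = 682.8/EI.
The prop prevents deflection at Y: R_Y = δ_0/δ_{YY} = 119406/682.8 = 174.9 kN.
Moment equilibrium about X: M_X = Σ(load moments about X) − R_Y·L = 2992 − 174.9×12.7 = 771 kN·m.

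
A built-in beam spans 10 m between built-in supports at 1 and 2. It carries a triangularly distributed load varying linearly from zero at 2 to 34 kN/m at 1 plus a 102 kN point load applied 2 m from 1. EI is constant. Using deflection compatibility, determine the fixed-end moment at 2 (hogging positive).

M_2 = 146 kN·m

Take the two fixed-end moments M_1, M_2 as redundants; the released structure is the simple span 12.
On the primary (simply-supported) span, the end slopes from the loading are:
  at 1: triangular load, peak 34: w₀L³/(45EI) = 755.6/EI
  at 2: triangular load, peak 34: 7w₀L³/(360EI) = 661.1/EI
  at 1: point load 102 at a = 2: Pab(L + b)/(6LEI) = 489.6/EI
  at 2: point load 102 at a = 2: Pab(L + a)/(6LEI) = 326.4/EI
  θ_10 = 1245/EI,  θ_20 = 987.5/EI
Flexibility coefficients: a unit moment at one end gives L/(3EI) there and L/(6EI) at the far end, so f₁₁ = f₂₂ = 3.333/EI and f₁₂ = f₂₁ = 1.667/EI.
Compatibility — zero rotation at each built-in end:
  3.333 M_1 + 1.667 M_2 = 1245
  1.667 M_1 + 3.333 M_2 = 987.5
Solving the pair gives M_1 = 300.6 kN·m and M_2 = 146 kN·m (hogging).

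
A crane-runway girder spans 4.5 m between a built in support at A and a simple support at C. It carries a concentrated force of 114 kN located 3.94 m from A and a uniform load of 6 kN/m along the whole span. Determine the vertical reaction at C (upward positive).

R_C = 103 kN

Choose R_C as the redundant. The primary structure is the cantilever fixed at A.
Primary-structure tip deflection at C by superposition:
  point load 114 at a = 3.94: Pa²(3L − a)/(6EI) = 2820/EI
  UDL 6: wL⁴/(8EI) = 307.5/EI
  δ_0 = 3127/EI
Tip deflection under a unit load at C: L³/(3EI) = 30.38/EI.
The prop prevents deflection at C: R_C = δ_0/δ_{CC} = 3127/30.38 = 103 kN.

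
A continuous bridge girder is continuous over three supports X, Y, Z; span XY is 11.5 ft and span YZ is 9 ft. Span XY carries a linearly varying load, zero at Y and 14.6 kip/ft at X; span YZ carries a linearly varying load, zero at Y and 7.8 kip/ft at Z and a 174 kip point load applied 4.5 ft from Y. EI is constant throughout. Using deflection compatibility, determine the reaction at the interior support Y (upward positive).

R_Y = 167.9 kip

Take M_Y as the redundant. Released structure: two simple spans XY and YZ with a hinge at Y.
Discontinuity in slope at Y on the released structure — sum the simple-span end rotations:
  span XY: triangular load, peak 14.6: 7w₀L³/(360EI) = 431.8/EI
  span YZ: triangular load, peak 7.8: 7w₀L³/(360EI) = 110.6/EI
  span YZ: point load 174 at a = 4.5: Pab(L + b)/(6LEI) = 880.9/EI
  relative rotation θ_0 = (431.8 + 991.4)/EI = 1423/EI
A unit hogging moment at Y produces rotation L₁/(3EI) + L₂/(3EI) = 6.833/EI.
Compatibility: M_Y·(L₁+L₂)/(3EI) = θ_0, giving M_Y = 208.3 kip·ft (hogging).
Span XY, ΣM about X with M_Y applied at Y: R_Y^{XY}·11.5 = 321.8 + 208.3, so R_Y^{XY} = 46.09 kip and R_X = 83.95 − 46.09 = 37.86 kip.
Span YZ, ΣM about Z: R_Y^{YZ}·9 = 888.3 + 208.3, so R_Y^{YZ} = 121.8 kip and R_Z = 209.1 − 121.8 = 87.26 kip.
R_Y = 46.09 + 121.8 = 167.9 kip.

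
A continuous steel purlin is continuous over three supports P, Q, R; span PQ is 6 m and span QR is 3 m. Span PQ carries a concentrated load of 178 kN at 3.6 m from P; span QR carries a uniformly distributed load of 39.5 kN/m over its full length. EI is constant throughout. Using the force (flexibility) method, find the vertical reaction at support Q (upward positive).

R_Q = 241.8 kN

Release continuity at Q by inserting a hinge; the redundant is the internal moment M_Q. The primary structure is two simply-supported spans PQ and QR.
Rotations at Q on the released spans (each span's end-slope, ×1/EI):
  span PQ: point load 178 at a = 3.6: Pab(L + a)/(6LEI) = 410.1/EI
  span QR: UDL 39.5: wL³/(24EI) = 44.44/EI
  relative rotation θ_0 = (410.1 + 44.44)/EI = 454.5/EI
A unit hogging moment at Q produces rotation L₁/(3EI) + L₂/(3EI) = 3/EI.
Slope continuity at Q: θ_0 = M_Q·3/EI, so M_Q = 454.5/3 = 151.5 kN·m (hogging).
Span PQ, ΣM about P with M_Q applied at Q: R_Q^{PQ}·6 = 640.8 + 151.5, so R_Q^{PQ} = 132.1 kN and R_P = 178 − 132.1 = 45.95 kN.
Span QR, ΣM about R: R_Q^{QR}·3 = 177.8 + 151.5, so R_Q^{QR} = 109.8 kN and R_R = 118.5 − 109.8 = 8.745 kN.
R_Q = 132.1 + 109.8 = 241.8 kN.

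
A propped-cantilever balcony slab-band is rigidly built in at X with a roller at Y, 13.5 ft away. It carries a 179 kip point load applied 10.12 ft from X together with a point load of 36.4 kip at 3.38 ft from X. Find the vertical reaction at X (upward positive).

Take the reaction at Y as the redundant and release it; the primary structure is a cantilever fixed at X.
Free-end deflection of the primary structure under the applied loading (downward +):
  point load 179 at a = 10.12: Pa²(3L − a)/(6EI) = 92822/EI
  point load 36.4 at a = 3.38: Pa²(3L − a)/(6EI) = 2573/EI
  δ_0 = 95395/EI
Flexibility coefficient — unit upward force at Y: δ_{YY} = L³/(3EI) = 820.1/EI.
The prop prevents deflection at Y: R_Y = δ_0/δ_{YY} = 95395/820.1 = 116.3 kip.
Vertical equilibrium: R_X = ΣP − R_Y = 215.4 − 116.3 = 99.08 kip.

R_X = 99.08 kip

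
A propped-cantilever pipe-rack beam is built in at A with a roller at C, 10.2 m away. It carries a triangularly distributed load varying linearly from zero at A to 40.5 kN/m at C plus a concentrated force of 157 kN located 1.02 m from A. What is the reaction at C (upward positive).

Choose R_C as the redundant. The primary structure is the cantilever fixed at A.
Primary-structure tip deflection at C by superposition:
  triangular load, peak 40.5 at the free end: 11w₀L⁴/(120EI) = 40185/EI
  point load 157 at a = 1.02: Pa²(3L − a)/(6EI) = 805.3/EI
  δ_0 = 40991/EI
Tip deflection under a unit load at C: L³/(3EI) = 353.7/EI.
Compatibility at C: δ_0 − R_C·δ_{CC} = 0, so R_C = 40991/353.7 = 115.9 kN.

R_C = 115.9 kN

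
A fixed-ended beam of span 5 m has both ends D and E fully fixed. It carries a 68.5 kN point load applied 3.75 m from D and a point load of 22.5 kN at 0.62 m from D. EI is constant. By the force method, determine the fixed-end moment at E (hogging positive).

Take the two fixed-end moments M_D, M_E as redundants; the released structure is the simple span DE.
On the primary (simply-supported) span, the end slopes from the loading are:
  at D: point load 68.5 at a = 3.75: Pab(L + b)/(6LEI) = 66.89/EI
  at E: point load 68.5 at a = 3.75: Pab(L + a)/(6LEI) = 93.65/EI
  at D: point load 22.5 at a = 0.62: Pab(L + b)/(6LEI) = 19.1/EI
  at E: point load 22.5 at a = 0.62: Pab(L + a)/(6LEI) = 11.45/EI
  θ_D0 = 86/EI,  θ_E0 = 105.1/EI
Flexibility coefficients: a unit moment at one end gives L/(3EI) there and L/(6EI) at the far end, so f₁₁ = f₂₂ = 1.667/EI and f₁₂ = f₂₁ = 0.8333/EI.
Compatibility — zero rotation at each built-in end:
  1.667 M_D + 0.8333 M_E = 86
  0.8333 M_D + 1.667 M_E = 105.1
Solving the pair gives M_D = 26.76 kN·m and M_E = 49.68 kN·m (hogging).

M_E = 49.68 kN·m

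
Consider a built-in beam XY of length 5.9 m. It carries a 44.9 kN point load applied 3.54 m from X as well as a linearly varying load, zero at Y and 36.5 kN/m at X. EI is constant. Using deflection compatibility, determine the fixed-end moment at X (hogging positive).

Release both end moments; the primary structure is a simply-supported span XY with redundants M_X and M_Y.
End rotations of the released simple span under the applied load (×1/EI):
  at X: point load 44.9 at a = 3.54: Pab(L + b)/(6LEI) = 87.53/EI
  at Y: point load 44.9 at a = 3.54: Pab(L + a)/(6LEI) = 100/EI
  at X: triangular load, peak 36.5: w₀L³/(45EI) = 166.6/EI
  at Y: triangular load, peak 36.5: 7w₀L³/(360EI) = 145.8/EI
  θ_X0 = 254.1/EI,  θ_Y0 = 245.8/EI
Flexibility coefficients: a unit moment at one end gives L/(3EI) there and L/(6EI) at the far end, so f₁₁ = f₂₂ = 1.967/EI and f₁₂ = f₂₁ = 0.9833/EI.
Compatibility — zero rotation at each built-in end:
  1.967 M_X + 0.9833 M_Y = 254.1
  0.9833 M_X + 1.967 M_Y = 245.8
Solving the pair gives M_X = 88.96 kN·m and M_Y = 80.5 kN·m (hogging).

M_X = 88.96 kN·m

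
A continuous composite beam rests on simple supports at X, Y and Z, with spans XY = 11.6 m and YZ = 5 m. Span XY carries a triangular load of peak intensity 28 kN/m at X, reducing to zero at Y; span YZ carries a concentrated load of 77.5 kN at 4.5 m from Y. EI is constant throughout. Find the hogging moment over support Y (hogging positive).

M_Y = 159.4 kN·m

Insert a hinge at Y; M_Y is the redundant, and each span becomes simply supported.
Discontinuity in slope at Y on the released structure — sum the simple-span end rotations:
  span XY: triangular load, peak 28: 7w₀L³/(360EI) = 849.8/EI
  span YZ: point load 77.5 at a = 4.5: Pab(L + b)/(6LEI) = 31.97/EI
  relative rotation θ_0 = (849.8 + 31.97)/EI = 881.8/EI
A unit hogging moment at Y produces rotation L₁/(3EI) + L₂/(3EI) = 5.533/EI.
Slope continuity at Y: θ_0 = M_Y·5.533/EI, so M_Y = 881.8/5.533 = 159.4 kN·m (hogging).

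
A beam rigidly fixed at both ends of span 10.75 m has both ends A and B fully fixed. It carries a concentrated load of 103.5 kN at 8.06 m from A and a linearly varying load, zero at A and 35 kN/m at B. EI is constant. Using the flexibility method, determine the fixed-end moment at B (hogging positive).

Release both end moments; the primary structure is a simply-supported span AB with redundants M_A and M_B.
Simple-span end rotations at A and B under the given loads:
  at A: point load 103.5 at a = 8.06: Pab(L + b)/(6LEI) = 467.6/EI
  at B: point load 103.5 at a = 8.06: Pab(L + a)/(6LEI) = 654.4/EI
  at A: triangular load, peak 35: 7w₀L³/(360EI) = 845.5/EI
  at B: triangular load, peak 35: w₀L³/(45EI) = 966.2/EI
  θ_A0 = 1313/EI,  θ_B0 = 1621/EI
Flexibility coefficients: a unit moment at one end gives L/(3EI) there and L/(6EI) at the far end, so f₁₁ = f₂₂ = 3.583/EI and f₁₂ = f₂₁ = 1.792/EI.
Compatibility — zero rotation at each built-in end:
  3.583 M_A + 1.792 M_B = 1313
  1.792 M_A + 3.583 M_B = 1621
Solving the pair gives M_A = 187.1 kN·m and M_B = 358.7 kN·m (hogging).

M_B = 358.7 kN·m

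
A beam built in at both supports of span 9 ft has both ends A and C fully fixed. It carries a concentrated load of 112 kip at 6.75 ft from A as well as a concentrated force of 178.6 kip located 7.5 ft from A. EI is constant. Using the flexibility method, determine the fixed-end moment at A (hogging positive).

Take the two fixed-end moments M_A, M_C as redundants; the released structure is the simple span AC.
End rotations of the released simple span under the applied load (×1/EI):
  at A: point load 112 at a = 6.75: Pab(L + b)/(6LEI) = 354.4/EI
  at C: point load 112 at a = 6.75: Pab(L + a)/(6LEI) = 496.1/EI
  at A: point load 178.6 at a = 7.5: Pab(L + b)/(6LEI) = 390.7/EI
  at C: point load 178.6 at a = 7.5: Pab(L + a)/(6LEI) = 613.9/EI
  θ_A0 = 745.1/EI,  θ_C0 = 1110/EI
Flexibility coefficients: a unit moment at one end gives L/(3EI) there and L/(6EI) at the far end, so f₁₁ = f₂₂ = 3/EI and f₁₂ = f₂₁ = 1.5/EI.
Compatibility — zero rotation at each built-in end:
  3 M_A + 1.5 M_C = 745.1
  1.5 M_A + 3 M_C = 1110
Solving the pair gives M_A = 84.46 kip·ft and M_C = 327.8 kip·ft (hogging).

M_A = 84.46 kip·ft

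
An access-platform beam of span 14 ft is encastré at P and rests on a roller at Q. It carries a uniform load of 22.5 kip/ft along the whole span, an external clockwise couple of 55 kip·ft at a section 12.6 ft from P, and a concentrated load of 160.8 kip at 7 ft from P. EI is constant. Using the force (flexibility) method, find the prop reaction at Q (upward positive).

Remove the prop at Q; the released (primary) structure is a cantilever built in at P.
Primary-structure tip deflection at Q by superposition:
  UDL 22.5: wL⁴/(8EI) = 108045/EI
  clockwise couple 55 at a = 12.6: M₀a(2L − a)/(2EI) = 5336/EI
  point load 160.8 at a = 7: Pa²(3L − a)/(6EI) = 45962/EI
  δ_0 = 159343/EI
Tip deflection under a unit load at Q: L³/(3EI) = 914.7/EI.
The prop prevents deflection at Q: R_Q = δ_0/δ_{QQ} = 159343/914.7 = 174.2 kip.

R_Q = 174.2 kip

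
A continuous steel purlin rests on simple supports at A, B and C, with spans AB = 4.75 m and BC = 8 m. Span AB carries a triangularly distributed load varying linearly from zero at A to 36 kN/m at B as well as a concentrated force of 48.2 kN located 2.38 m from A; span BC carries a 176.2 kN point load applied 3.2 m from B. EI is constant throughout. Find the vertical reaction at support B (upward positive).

Insert a hinge at B; M_B is the redundant, and each span becomes simply supported.
End slopes at the hinge B, treating each span as simply supported:
  span AB: triangular load, peak 36: w₀L³/(45EI) = 85.74/EI
  span AB: point load 48.2 at a = 2.38: Pab(L + a)/(6LEI) = 68.02/EI
  span BC: point load 176.2 at a = 3.2: Pab(L + b)/(6LEI) = 721.7/EI
  relative rotation θ_0 = (153.8 + 721.7)/EI = 875.5/EI
A unit hogging moment at B produces rotation L₁/(3EI) + L₂/(3EI) = 4.25/EI.
Slope continuity at B: θ_0 = M_B·4.25/EI, so M_B = 875.5/4.25 = 206 kN·m (hogging).
Span AB, ΣM about A with M_B applied at B: R_B^{AB}·4.75 = 385.5 + 206, so R_B^{AB} = 124.5 kN and R_A = 133.7 − 124.5 = 9.182 kN.
Span BC, ΣM about C: R_B^{BC}·8 = 845.8 + 206, so R_B^{BC} = 131.5 kN and R_C = 176.2 − 131.5 = 44.73 kN.
R_B = 124.5 + 131.5 = 256 kN.

R_B = 256 kN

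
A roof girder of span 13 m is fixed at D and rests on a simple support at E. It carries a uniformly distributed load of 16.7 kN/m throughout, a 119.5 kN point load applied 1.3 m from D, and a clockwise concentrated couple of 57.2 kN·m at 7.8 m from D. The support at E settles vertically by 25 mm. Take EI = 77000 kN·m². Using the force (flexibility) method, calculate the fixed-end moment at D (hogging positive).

M_D = 504.9 kN·m

Remove the prop at E; the released (primary) structure is a cantilever built in at D.
Primary-structure tip deflection at E by superposition:
  UDL 16.7: wL⁴/(8EI) = 59621/EI
  point load 119.5 at a = 1.3: Pa²(3L − a)/(6EI) = 1269/EI
  clockwise couple 57.2 at a = 7.8: M₀a(2L − a)/(2EI) = 4060/EI
  δ_0 = 64950/EI
Tip deflection under a unit load at E: L³/(3EI) = 732.3/EI.
With EI = 77000 kN·m²: δ_0 = 0.84351 m and δ_{EE} = 0.009511 m/kN.
Compatibility — the beam at E must follow the support down by 0.025 m: δ_0 − R_E·δ_{EE} = 0.025, so R_E = (0.84351 − 0.025)/0.009511 = 86.06 kN.
Moment equilibrium about D: M_D = Σ(load moments about D) − R_E·L = 1624 − 86.06×13 = 504.9 kN·m.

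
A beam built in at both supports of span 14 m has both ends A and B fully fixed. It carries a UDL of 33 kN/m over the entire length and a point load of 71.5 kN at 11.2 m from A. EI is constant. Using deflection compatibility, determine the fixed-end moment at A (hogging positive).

Release both end moments; the primary structure is a simply-supported span AB with redundants M_A and M_B.
End rotations of the released simple span under the applied load (×1/EI):
  at A: UDL 33: wL³/(24EI) = 3773/EI
  at B: UDL 33: wL³/(24EI) = 3773/EI
  at A: point load 71.5 at a = 11.2: Pab(L + b)/(6LEI) = 448.4/EI
  at B: point load 71.5 at a = 11.2: Pab(L + a)/(6LEI) = 672.7/EI
  θ_A0 = 4221/EI,  θ_B0 = 4446/EI
Flexibility coefficients: a unit moment at one end gives L/(3EI) there and L/(6EI) at the far end, so f₁₁ = f₂₂ = 4.667/EI and f₁₂ = f₂₁ = 2.333/EI.
Compatibility — zero rotation at each built-in end:
  4.667 M_A + 2.333 M_B = 4221
  2.333 M_A + 4.667 M_B = 4446
Solving the pair gives M_A = 571 kN·m and M_B = 667.1 kN·m (hogging).

M_A = 571 kN·m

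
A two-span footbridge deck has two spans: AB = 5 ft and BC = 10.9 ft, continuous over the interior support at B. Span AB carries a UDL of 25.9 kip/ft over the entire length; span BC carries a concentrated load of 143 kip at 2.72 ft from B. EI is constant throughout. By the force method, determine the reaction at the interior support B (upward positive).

R_B = 230.6 kip

Take M_B as the redundant. Released structure: two simple spans AB and BC with a hinge at B.
End slopes at the hinge B, treating each span as simply supported:
  span AB: UDL 25.9: wL³/(24EI) = 134.9/EI
  span BC: point load 143 at a = 2.72: Pab(L + b)/(6LEI) = 928.2/EI
  relative rotation θ_0 = (134.9 + 928.2)/EI = 1063/EI
A unit hogging moment at B produces rotation L₁/(3EI) + L₂/(3EI) = 5.3/EI.
Slope continuity at B: θ_0 = M_B·5.3/EI, so M_B = 1063/5.3 = 200.6 kip·ft (hogging).
Span AB, ΣM about A with M_B applied at B: R_B^{AB}·5 = 323.8 + 200.6, so R_B^{AB} = 104.9 kip and R_A = 129.5 − 104.9 = 24.63 kip.
Span BC, ΣM about C: R_B^{BC}·10.9 = 1170 + 200.6, so R_B^{BC} = 125.7 kip and R_C = 143 − 125.7 = 17.28 kip.
R_B = 104.9 + 125.7 = 230.6 kip.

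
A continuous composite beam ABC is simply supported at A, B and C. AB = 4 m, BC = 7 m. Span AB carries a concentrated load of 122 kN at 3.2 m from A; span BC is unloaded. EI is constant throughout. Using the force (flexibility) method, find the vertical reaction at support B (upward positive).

R_B = 107.6 kN

Take M_B as the redundant. Released structure: two simple spans AB and BC with a hinge at B.
Rotations at B on the released spans (each span's end-slope, ×1/EI):
  span AB: point load 122 at a = 3.2: Pab(L + a)/(6LEI) = 93.7/EI
  relative rotation θ_0 = (93.7 + 0)/EI = 93.7/EI
A unit hogging moment at B produces rotation L₁/(3EI) + L₂/(3EI) = 3.667/EI.
Compatibility: M_B·(L₁+L₂)/(3EI) = θ_0, giving M_B = 25.55 kN·m (hogging).
Span AB, ΣM about A with M_B applied at B: R_B^{AB}·4 = 390.4 + 25.55, so R_B^{AB} = 104 kN and R_A = 122 − 104 = 18.01 kN.
Span BC, ΣM about C: R_B^{BC}·7 = 0 + 25.55, so R_B^{BC} = 3.65 kN and R_C = 0 − 3.65 = -3.65 kN.
R_B = 104 + 3.65 = 107.6 kN.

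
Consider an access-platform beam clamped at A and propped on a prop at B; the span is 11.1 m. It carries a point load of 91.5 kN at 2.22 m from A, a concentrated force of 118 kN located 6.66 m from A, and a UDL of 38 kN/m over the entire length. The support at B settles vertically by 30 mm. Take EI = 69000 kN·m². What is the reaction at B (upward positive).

Release the roller at B. Primary structure: cantilever fixed at A.
Primary-structure tip deflection at B by superposition:
  point load 91.5 at a = 2.22: Pa²(3L − a)/(6EI) = 2336/EI
  point load 118 at a = 6.66: Pa²(3L − a)/(6EI) = 23239/EI
  UDL 38: wL⁴/(8EI) = 72108/EI
  δ_0 = 97683/EI
Flexibility coefficient — unit upward force at B: δ_{BB} = L³/(3EI) = 455.9/EI.
With EI = 69000 kN·m²: δ_0 = 1.4157 m and δ_{BB} = 0.006607 m/kN.
Compatibility — the beam at B must follow the support down by 0.03 m: δ_0 − R_B·δ_{BB} = 0.03, so R_B = (1.4157 − 0.03)/0.006607 = 209.7 kN.

R_B = 209.7 kN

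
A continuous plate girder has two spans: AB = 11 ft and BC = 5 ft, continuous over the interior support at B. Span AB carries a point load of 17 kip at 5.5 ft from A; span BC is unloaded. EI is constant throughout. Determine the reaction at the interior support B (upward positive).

R_B = 15.51 kip

Insert a hinge at B; M_B is the redundant, and each span becomes simply supported.
End slopes at the hinge B, treating each span as simply supported:
  span AB: point load 17 at a = 5.5: Pab(L + a)/(6LEI) = 128.6/EI
  relative rotation θ_0 = (128.6 + 0)/EI = 128.6/EI
A unit hogging moment at B produces rotation L₁/(3EI) + L₂/(3EI) = 5.333/EI.
Slope continuity at B: θ_0 = M_B·5.333/EI, so M_B = 128.6/5.333 = 24.11 kip·ft (hogging).
Span AB, ΣM about A with M_B applied at B: R_B^{AB}·11 = 93.5 + 24.11, so R_B^{AB} = 10.69 kip and R_A = 17 − 10.69 = 6.309 kip.
Span BC, ΣM about C: R_B^{BC}·5 = 0 + 24.11, so R_B^{BC} = 4.821 kip and R_C = 0 − 4.821 = -4.821 kip.
R_B = 10.69 + 4.821 = 15.51 kip.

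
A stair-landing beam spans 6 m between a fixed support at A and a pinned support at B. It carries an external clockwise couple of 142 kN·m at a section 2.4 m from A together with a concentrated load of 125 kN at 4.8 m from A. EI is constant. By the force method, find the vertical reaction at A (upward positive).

R_A = 14.28 kN

Remove the prop at B; the released (primary) structure is a cantilever built in at A.
Primary-structure tip deflection at B by superposition:
  clockwise couple 142 at a = 2.4: M₀a(2L − a)/(2EI) = 1636/EI
  point load 125 at a = 4.8: Pa²(3L − a)/(6EI) = 6336/EI
  δ_0 = 7972/EI
Flexibility coefficient — unit upward force at B: δ_{BB} = L³/(3EI) = 72/EI.
Compatibility at B: δ_0 − R_B·δ_{BB} = 0, so R_B = 7972/72 = 110.7 kN.
Vertical equilibrium: R_A = ΣP − R_B = 125 − 110.7 = 14.28 kN.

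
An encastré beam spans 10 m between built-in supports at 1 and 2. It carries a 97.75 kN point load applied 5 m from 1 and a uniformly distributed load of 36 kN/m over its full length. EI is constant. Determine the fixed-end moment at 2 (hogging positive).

Take the two fixed-end moments M_1, M_2 as redundants; the released structure is the simple span 12.
On the primary (simply-supported) span, the end slopes from the loading are:
  at 1: point load 97.75 at a = 5: Pab(L + b)/(6LEI) = 610.9/EI
  at 2: point load 97.75 at a = 5: Pab(L + a)/(6LEI) = 610.9/EI
  at 1: UDL 36: wL³/(24EI) = 1500/EI
  at 2: UDL 36: wL³/(24EI) = 1500/EI
  θ_10 = 2111/EI,  θ_20 = 2111/EI
Flexibility coefficients: a unit moment at one end gives L/(3EI) there and L/(6EI) at the far end, so f₁₁ = f₂₂ = 3.333/EI and f₁₂ = f₂₁ = 1.667/EI.
Compatibility — zero rotation at each built-in end:
  3.333 M_1 + 1.667 M_2 = 2111
  1.667 M_1 + 3.333 M_2 = 2111
Solving the pair gives M_1 = 422.2 kN·m and M_2 = 422.2 kN·m (hogging).

M_2 = 422.2 kN·m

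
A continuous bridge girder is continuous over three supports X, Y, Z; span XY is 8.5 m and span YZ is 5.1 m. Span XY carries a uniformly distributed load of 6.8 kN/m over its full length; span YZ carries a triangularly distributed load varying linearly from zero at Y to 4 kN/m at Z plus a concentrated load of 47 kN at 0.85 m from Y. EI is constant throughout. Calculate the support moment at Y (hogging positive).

Insert a hinge at Y; M_Y is the redundant, and each span becomes simply supported.
Rotations at Y on the released spans (each span's end-slope, ×1/EI):
  span XY: UDL 6.8: wL³/(24EI) = 174/EI
  span YZ: triangular load, peak 4: 7w₀L³/(360EI) = 10.32/EI
  span YZ: point load 47 at a = 0.85: Pab(L + b)/(6LEI) = 51.88/EI
  relative rotation θ_0 = (174 + 62.2)/EI = 236.2/EI
A unit hogging moment at Y produces rotation L₁/(3EI) + L₂/(3EI) = 4.533/EI.
Compatibility: M_Y·(L₁+L₂)/(3EI) = θ_0, giving M_Y = 52.1 kN·m (hogging).

M_Y = 52.1 kN·m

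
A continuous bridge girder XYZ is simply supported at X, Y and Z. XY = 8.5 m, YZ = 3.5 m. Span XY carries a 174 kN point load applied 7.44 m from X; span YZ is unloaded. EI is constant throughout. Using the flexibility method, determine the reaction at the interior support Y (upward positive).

R_Y = 195.6 kN

Release continuity at Y by inserting a hinge; the redundant is the internal moment M_Y. The primary structure is two simply-supported spans XY and YZ.
End slopes at the hinge Y, treating each span as simply supported:
  span XY: point load 174 at a = 7.44: Pab(L + a)/(6LEI) = 428.9/EI
  relative rotation θ_0 = (428.9 + 0)/EI = 428.9/EI
A unit hogging moment at Y produces rotation L₁/(3EI) + L₂/(3EI) = 4/EI.
Compatibility: M_Y·(L₁+L₂)/(3EI) = θ_0, giving M_Y = 107.2 kN·m (hogging).
Span XY, ΣM about X with M_Y applied at Y: R_Y^{XY}·8.5 = 1295 + 107.2, so R_Y^{XY} = 164.9 kN and R_X = 174 − 164.9 = 9.084 kN.
Span YZ, ΣM about Z: R_Y^{YZ}·3.5 = 0 + 107.2, so R_Y^{YZ} = 30.64 kN and R_Z = 0 − 30.64 = -30.64 kN.
R_Y = 164.9 + 30.64 = 195.6 kN.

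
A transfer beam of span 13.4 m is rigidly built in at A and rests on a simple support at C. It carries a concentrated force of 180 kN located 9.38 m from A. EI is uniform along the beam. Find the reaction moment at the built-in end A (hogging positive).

M_A = 329.2 kN·m

Choose R_C as the redundant. The primary structure is the cantilever fixed at A.
Primary-structure tip deflection at C by superposition:
  point load 180 at a = 9.38: Pa²(3L − a)/(6EI) = 81350/EI
Tip deflection under a unit load at C: L³/(3EI) = 802/EI.
The prop prevents deflection at C: R_C = δ_0/δ_{CC} = 81350/802 = 101.4 kN.
Moment equilibrium about A: M_A = Σ(load moments about A) − R_C·L = 1688 − 101.4×13.4 = 329.2 kN·m.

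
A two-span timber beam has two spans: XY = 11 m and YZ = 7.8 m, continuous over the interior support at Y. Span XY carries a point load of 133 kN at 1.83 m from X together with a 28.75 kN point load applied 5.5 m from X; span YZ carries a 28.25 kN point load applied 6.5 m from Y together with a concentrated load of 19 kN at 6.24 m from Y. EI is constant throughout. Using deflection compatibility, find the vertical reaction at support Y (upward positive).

R_Y = 70.7 kN

Release continuity at Y by inserting a hinge; the redundant is the internal moment M_Y. The primary structure is two simply-supported spans XY and YZ.
End slopes at the hinge Y, treating each span as simply supported:
  span XY: point load 133 at a = 1.83: Pab(L + a)/(6LEI) = 433.9/EI
  span XY: point load 28.75 at a = 5.5: Pab(L + a)/(6LEI) = 217.4/EI
  span YZ: point load 28.25 at a = 6.5: Pab(L + b)/(6LEI) = 46.42/EI
  span YZ: point load 19 at a = 6.24: Pab(L + b)/(6LEI) = 36.99/EI
  relative rotation θ_0 = (651.3 + 83.41)/EI = 734.7/EI
A unit hogging moment at Y produces rotation L₁/(3EI) + L₂/(3EI) = 6.267/EI.
Slope continuity at Y: θ_0 = M_Y·6.267/EI, so M_Y = 734.7/6.267 = 117.2 kN·m (hogging).
Span XY, ΣM about X with M_Y applied at Y: R_Y^{XY}·11 = 401.5 + 117.2, so R_Y^{XY} = 47.16 kN and R_X = 161.8 − 47.16 = 114.6 kN.
Span YZ, ΣM about Z: R_Y^{YZ}·7.8 = 66.36 + 117.2, so R_Y^{YZ} = 23.54 kN and R_Z = 47.25 − 23.54 = 23.71 kN.
R_Y = 47.16 + 23.54 = 70.7 kN.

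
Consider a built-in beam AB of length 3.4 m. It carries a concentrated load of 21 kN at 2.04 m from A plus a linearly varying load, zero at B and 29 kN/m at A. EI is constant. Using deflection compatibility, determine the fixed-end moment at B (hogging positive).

Release both end moments; the primary structure is a simply-supported span AB with redundants M_A and M_B.
On the primary (simply-supported) span, the end slopes from the loading are:
  at A: point load 21 at a = 2.04: Pab(L + b)/(6LEI) = 13.59/EI
  at B: point load 21 at a = 2.04: Pab(L + a)/(6LEI) = 15.54/EI
  at A: triangular load, peak 29: w₀L³/(45EI) = 25.33/EI
  at B: triangular load, peak 29: 7w₀L³/(360EI) = 22.16/EI
  θ_A0 = 38.92/EI,  θ_B0 = 37.7/EI
Flexibility coefficients: a unit moment at one end gives L/(3EI) there and L/(6EI) at the far end, so f₁₁ = f₂₂ = 1.133/EI and f₁₂ = f₂₁ = 0.5667/EI.
Compatibility — zero rotation at each built-in end:
  1.133 M_A + 0.5667 M_B = 38.92
  0.5667 M_A + 1.133 M_B = 37.7
Solving the pair gives M_A = 23.62 kN·m and M_B = 21.46 kN·m (hogging).

M_B = 21.46 kN·m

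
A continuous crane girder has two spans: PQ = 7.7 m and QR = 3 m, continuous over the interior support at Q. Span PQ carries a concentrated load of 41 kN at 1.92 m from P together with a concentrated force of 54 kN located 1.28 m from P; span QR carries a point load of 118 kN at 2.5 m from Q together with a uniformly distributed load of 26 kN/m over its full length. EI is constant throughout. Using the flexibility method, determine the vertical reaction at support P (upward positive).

R_P = 67.1 kN

Take M_Q as the redundant. Released structure: two simple spans PQ and QR with a hinge at Q.
Rotations at Q on the released spans (each span's end-slope, ×1/EI):
  span PQ: point load 41 at a = 1.92: Pab(L + a)/(6LEI) = 94.74/EI
  span PQ: point load 54 at a = 1.28: Pab(L + a)/(6LEI) = 86.25/EI
  span QR: point load 118 at a = 2.5: Pab(L + b)/(6LEI) = 28.68/EI
  span QR: UDL 26: wL³/(24EI) = 29.25/EI
  relative rotation θ_0 = (181 + 57.93)/EI = 238.9/EI
A unit hogging moment at Q produces rotation L₁/(3EI) + L₂/(3EI) = 3.567/EI.
Compatibility: M_Q·(L₁+L₂)/(3EI) = θ_0, giving M_Q = 66.99 kN·m (hogging).
Span PQ, ΣM about P with M_Q applied at Q: R_Q^{PQ}·7.7 = 147.8 + 66.99, so R_Q^{PQ} = 27.9 kN and R_P = 95 − 27.9 = 67.1 kN.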